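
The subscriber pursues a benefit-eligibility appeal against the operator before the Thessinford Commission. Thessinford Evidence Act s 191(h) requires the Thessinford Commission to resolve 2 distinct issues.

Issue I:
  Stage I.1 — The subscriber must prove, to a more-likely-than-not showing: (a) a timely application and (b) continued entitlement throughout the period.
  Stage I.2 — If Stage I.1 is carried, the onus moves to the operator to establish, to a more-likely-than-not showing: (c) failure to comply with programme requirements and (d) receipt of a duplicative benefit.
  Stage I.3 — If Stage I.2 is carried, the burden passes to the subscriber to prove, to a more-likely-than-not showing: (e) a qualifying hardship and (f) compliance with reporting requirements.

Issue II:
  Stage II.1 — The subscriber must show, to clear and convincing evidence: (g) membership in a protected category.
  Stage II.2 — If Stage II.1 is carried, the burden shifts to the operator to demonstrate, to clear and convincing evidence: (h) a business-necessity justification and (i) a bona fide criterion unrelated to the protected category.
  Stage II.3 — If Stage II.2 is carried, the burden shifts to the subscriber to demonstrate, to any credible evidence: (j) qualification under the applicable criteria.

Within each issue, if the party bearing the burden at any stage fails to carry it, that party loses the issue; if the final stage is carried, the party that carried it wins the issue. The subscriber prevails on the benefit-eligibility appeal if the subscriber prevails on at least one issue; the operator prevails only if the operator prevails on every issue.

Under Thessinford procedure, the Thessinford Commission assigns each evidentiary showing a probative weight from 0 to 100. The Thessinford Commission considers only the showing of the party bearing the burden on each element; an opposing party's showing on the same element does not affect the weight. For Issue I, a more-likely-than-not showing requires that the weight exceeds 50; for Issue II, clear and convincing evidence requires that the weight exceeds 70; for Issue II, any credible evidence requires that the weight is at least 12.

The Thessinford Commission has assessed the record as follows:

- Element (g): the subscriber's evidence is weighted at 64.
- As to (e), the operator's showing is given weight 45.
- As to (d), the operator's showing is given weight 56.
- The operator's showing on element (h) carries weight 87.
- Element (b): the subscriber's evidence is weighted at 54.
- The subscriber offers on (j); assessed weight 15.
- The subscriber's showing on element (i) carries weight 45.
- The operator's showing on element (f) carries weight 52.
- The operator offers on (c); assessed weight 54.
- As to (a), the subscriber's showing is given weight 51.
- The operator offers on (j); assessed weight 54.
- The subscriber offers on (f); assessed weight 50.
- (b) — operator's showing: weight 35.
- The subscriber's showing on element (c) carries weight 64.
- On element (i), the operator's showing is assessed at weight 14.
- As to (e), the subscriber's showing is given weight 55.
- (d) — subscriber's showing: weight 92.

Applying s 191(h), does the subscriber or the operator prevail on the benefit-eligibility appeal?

operator

— Issue I —
Stage I.1 — burden on subscriber; standard: a more-likely-than-not showing (weight exceeds 50).
    (a): 51 > 50 [met]
    (b): 54 (operator's 35 disregarded) > 50 [met]
  Stage I.1 is satisfied; the onus moves to the operator.
Stage I.2 — burden on operator; standard: a more-likely-than-not showing (weight exceeds 50).
    (c): 54 (subscriber's 64 disregarded) > 50 [met]
    (d): 56 (subscriber's 92 disregarded) > 50 [met]
  Stage I.2 carried; the burden shifts to the subscriber.
Stage I.3 — burden on subscriber; standard: a more-likely-than-not showing (weight exceeds 50).
    (e): 55 (operator's 45 disregarded) > 50 [met]
    (f): 50 (operator's 52 disregarded) ≤ 50 [not met]
  The subscriber does not carry Stage I.3.
The analysis ends at Stage I.3; the operator prevails on this issue.
— Issue II —
At Stage II.1 the subscriber must meet clear and convincing evidence (weight exceeds 70): on (g) the weight is 64, ≤ 70, so (g) does not meet the standard.
  Stage II.1 not carried; the subscriber fails its burden.
The operator prevails on this issue.
Per-issue: Issue I → operator; Issue II → operator. The subscriber must prevail on at least one issue; overall, the operator prevails.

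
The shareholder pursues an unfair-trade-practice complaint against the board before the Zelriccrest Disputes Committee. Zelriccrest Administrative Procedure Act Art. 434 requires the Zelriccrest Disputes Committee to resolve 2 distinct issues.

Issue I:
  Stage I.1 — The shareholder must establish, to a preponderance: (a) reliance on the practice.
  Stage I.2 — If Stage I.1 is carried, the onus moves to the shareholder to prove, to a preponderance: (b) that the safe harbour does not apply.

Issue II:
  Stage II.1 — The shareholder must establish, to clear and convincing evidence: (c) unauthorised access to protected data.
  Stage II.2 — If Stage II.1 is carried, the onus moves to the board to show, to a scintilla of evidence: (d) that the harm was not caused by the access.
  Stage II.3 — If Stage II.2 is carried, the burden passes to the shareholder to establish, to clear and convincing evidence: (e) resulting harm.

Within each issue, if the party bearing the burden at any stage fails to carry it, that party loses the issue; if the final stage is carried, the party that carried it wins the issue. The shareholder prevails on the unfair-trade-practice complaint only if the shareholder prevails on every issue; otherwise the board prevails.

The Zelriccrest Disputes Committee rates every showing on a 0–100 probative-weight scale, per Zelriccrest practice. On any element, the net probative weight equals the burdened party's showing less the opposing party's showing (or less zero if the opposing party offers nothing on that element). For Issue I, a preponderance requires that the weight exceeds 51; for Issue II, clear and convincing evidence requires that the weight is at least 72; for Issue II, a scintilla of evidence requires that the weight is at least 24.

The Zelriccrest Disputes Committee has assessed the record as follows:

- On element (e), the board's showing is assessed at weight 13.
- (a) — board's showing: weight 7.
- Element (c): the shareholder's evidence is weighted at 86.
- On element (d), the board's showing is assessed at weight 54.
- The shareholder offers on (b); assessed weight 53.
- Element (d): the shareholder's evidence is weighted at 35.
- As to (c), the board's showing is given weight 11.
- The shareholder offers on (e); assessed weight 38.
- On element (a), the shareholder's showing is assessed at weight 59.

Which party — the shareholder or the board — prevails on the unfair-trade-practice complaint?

shareholder

— Issue I —
At Stage I.1 the shareholder must meet a preponderance (weight exceeds 51): on (a) the weight is 59 less the opposing 7 gives net 52, > 51, so (a) meets the standard.
  Stage I.1 is satisfied; the shareholder continues to bear the burden.
At Stage I.2 the shareholder must meet a preponderance (weight exceeds 51): on (b) the weight is 53, > 51, so (b) meets the standard.
  All elements met at the final stage.
With every stage satisfied, the shareholder prevails on this issue.
— Issue II —
At Stage II.1 the shareholder must meet clear and convincing evidence (weight is at least 72): on (c) the weight is 86 less the opposing 11 gives net 75, ≥ 72, so (c) meets the standard.
  The shareholder carries Stage II.1; the board now bears the burden.
At Stage II.2 the board must meet a scintilla of evidence (weight is at least 24): on (d) the weight is 54 less the opposing 35 gives net 19, < 24, so (d) does not meet the standard.
  Stage II.2 not carried; the board fails its burden.
The analysis ends at Stage II.2; the shareholder prevails on this issue.
Per-issue: Issue I → shareholder; Issue II → shareholder. The shareholder must prevail on every issue; overall, the shareholder prevails.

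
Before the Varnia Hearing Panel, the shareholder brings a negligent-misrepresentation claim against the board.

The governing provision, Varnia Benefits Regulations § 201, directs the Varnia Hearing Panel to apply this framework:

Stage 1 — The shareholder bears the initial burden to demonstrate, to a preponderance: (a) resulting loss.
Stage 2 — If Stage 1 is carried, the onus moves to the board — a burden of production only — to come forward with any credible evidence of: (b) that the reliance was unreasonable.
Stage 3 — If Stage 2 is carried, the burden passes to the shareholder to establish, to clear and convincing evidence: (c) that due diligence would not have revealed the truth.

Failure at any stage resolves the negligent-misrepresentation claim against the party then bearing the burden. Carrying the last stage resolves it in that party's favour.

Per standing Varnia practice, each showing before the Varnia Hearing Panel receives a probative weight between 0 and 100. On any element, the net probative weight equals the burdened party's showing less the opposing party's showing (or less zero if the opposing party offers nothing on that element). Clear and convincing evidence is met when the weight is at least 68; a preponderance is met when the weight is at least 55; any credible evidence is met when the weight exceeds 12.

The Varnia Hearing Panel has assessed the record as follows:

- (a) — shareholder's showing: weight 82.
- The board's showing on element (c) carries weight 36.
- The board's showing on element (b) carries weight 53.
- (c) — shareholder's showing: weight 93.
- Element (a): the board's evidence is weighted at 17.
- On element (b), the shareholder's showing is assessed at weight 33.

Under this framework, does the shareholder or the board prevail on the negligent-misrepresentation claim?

board

At Stage 1 the shareholder must meet a preponderance (weight is at least 55): on (a) the weight is 82 less the opposing 17 gives net 65, which does reach 55, so (a) meets the standard.
  All elements met. The burden passes to the board.
At Stage 2 the board must meet any credible evidence (weight exceeds 12): on (b) the weight is 53 less the opposing 33 gives net 20, which does exceed 12, so (b) meets the standard.
  All elements met. The burden passes to the shareholder.
At Stage 3 the shareholder must meet clear and convincing evidence (weight is at least 68): on (c) the weight is 93 less the opposing 36 gives net 57, < 68, so (c) does not meet the standard.
  Stage 3 not carried; the shareholder fails its burden.
The analysis ends at Stage 3; the board prevails.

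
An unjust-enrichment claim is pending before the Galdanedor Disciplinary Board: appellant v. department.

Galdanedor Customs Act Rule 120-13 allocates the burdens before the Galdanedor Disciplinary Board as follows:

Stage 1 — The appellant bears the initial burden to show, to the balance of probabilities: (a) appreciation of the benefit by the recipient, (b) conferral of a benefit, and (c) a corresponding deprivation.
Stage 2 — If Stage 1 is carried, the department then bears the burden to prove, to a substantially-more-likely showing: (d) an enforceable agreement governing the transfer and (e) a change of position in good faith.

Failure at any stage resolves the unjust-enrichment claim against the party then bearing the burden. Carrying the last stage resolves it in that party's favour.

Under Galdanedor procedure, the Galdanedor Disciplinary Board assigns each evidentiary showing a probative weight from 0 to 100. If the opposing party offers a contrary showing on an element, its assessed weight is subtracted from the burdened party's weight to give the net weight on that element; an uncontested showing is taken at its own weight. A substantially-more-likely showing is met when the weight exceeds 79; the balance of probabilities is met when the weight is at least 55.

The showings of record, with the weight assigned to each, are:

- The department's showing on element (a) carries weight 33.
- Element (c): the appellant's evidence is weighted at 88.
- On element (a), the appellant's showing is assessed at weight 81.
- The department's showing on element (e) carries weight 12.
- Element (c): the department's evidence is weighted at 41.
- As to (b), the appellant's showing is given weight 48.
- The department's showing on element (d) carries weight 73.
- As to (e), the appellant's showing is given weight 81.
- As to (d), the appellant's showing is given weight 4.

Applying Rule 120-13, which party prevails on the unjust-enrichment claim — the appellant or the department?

At Stage 1 the appellant must meet the balance of probabilities (weight is at least 55): on (a) the weight is 81 less the opposing 33 gives net 48, which does not reach 55, so (a) does not meet the standard; on (b) the weight is 48, < 55, so (b) does not meet the standard; on (c) the weight is 88 less the opposing 41 gives net 47, < 55, so (c) does not meet the standard.
  Not every element is met, so the appellant fails to carry Stage 1.
The department prevails.

department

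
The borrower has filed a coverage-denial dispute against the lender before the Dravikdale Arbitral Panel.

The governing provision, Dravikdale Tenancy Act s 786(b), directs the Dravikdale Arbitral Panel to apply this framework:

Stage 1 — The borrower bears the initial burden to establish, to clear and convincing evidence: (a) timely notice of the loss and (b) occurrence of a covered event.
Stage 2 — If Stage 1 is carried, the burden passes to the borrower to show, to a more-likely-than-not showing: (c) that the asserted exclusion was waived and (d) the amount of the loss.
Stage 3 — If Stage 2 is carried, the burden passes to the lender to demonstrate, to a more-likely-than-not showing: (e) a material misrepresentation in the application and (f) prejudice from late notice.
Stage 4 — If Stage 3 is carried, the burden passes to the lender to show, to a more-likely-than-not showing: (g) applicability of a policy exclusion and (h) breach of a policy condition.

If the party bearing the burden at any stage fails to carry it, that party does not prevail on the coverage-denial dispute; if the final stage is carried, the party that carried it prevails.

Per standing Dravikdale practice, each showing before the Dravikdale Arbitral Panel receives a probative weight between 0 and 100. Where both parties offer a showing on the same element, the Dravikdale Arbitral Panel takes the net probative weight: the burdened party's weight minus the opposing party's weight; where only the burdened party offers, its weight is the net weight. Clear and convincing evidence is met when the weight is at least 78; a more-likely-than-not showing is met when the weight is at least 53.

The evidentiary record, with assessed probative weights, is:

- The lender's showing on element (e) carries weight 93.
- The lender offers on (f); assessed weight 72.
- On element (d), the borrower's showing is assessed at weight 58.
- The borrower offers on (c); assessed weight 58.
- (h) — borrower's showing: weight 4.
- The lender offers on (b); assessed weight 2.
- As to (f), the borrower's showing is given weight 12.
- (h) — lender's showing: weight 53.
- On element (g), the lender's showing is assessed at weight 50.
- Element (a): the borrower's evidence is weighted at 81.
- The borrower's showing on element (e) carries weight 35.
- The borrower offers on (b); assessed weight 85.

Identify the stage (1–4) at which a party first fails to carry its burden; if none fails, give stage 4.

stage 4

At Stage 1 the borrower must meet clear and convincing evidence (weight is at least 78): on (a) the weight is 81, ≥ 78, so (a) meets the standard; on (b) the weight is 85 less the opposing 2 gives net 83, which does reach 78, so (b) meets the standard.
  Stage 1 is satisfied; the borrower continues to bear the burden.
At Stage 2 the borrower must meet a more-likely-than-not showing (weight is at least 53): on (c) the weight is 58, which does reach 53, so (c) meets the standard; on (d) the weight is 58, which does reach 53, so (d) meets the standard.
  The borrower carries Stage 2; the lender now bears the burden.
At Stage 3 the lender must meet a more-likely-than-not showing (weight is at least 53): on (e) the weight is 93 less the opposing 35 gives net 58, which does reach 53, so (e) meets the standard; on (f) the weight is 72 less the opposing 12 gives net 60, ≥ 53, so (f) meets the standard.
  Stage 3 is satisfied; the lender continues to bear the burden.
At Stage 4 the lender must meet a more-likely-than-not showing (weight is at least 53): on (g) the weight is 50, which does not reach 53, so (g) does not meet the standard; on (h) the weight is 53 less the opposing 4 gives net 49, < 53, so (h) does not meet the standard.
  The lender does not carry Stage 4.
The analysis ends at Stage 4; the borrower prevails.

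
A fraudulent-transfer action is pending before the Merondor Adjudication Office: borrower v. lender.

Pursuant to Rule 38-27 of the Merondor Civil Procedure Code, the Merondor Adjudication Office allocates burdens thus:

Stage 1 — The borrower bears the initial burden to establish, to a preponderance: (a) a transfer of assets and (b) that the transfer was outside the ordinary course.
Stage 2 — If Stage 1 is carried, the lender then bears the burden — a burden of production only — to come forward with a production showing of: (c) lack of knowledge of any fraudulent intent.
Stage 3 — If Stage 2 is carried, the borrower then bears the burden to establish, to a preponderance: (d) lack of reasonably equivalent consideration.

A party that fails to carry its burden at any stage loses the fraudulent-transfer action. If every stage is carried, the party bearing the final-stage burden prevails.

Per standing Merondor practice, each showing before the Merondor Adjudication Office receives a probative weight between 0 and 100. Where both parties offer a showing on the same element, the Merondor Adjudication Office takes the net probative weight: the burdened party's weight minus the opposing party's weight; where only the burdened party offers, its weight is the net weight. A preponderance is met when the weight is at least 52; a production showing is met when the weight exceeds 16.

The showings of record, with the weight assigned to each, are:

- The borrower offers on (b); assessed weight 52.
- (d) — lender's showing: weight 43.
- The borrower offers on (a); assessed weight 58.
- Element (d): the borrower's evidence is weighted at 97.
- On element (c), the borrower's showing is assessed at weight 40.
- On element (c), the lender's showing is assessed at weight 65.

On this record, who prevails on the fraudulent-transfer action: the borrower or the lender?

At Stage 1 the borrower must meet a preponderance (weight is at least 52): on (a) the weight is 58, ≥ 52, so (a) meets the standard; on (b) the weight is 52, ≥ 52, so (b) meets the standard.
  All elements met. The burden passes to the lender.
At Stage 2 the lender must meet a production showing (weight exceeds 16): on (c) the weight is 65 less the opposing 40 gives net 25, which does exceed 16, so (c) meets the standard.
  Stage 2 carried; the burden shifts to the borrower.
At Stage 3 the borrower must meet a preponderance (weight is at least 52): on (d) the weight is 97 less the opposing 43 gives net 54, which does reach 52, so (d) meets the standard.
  Stage 3 carried; the final stage is satisfied.
Every stage carried; the borrower prevails.

borrower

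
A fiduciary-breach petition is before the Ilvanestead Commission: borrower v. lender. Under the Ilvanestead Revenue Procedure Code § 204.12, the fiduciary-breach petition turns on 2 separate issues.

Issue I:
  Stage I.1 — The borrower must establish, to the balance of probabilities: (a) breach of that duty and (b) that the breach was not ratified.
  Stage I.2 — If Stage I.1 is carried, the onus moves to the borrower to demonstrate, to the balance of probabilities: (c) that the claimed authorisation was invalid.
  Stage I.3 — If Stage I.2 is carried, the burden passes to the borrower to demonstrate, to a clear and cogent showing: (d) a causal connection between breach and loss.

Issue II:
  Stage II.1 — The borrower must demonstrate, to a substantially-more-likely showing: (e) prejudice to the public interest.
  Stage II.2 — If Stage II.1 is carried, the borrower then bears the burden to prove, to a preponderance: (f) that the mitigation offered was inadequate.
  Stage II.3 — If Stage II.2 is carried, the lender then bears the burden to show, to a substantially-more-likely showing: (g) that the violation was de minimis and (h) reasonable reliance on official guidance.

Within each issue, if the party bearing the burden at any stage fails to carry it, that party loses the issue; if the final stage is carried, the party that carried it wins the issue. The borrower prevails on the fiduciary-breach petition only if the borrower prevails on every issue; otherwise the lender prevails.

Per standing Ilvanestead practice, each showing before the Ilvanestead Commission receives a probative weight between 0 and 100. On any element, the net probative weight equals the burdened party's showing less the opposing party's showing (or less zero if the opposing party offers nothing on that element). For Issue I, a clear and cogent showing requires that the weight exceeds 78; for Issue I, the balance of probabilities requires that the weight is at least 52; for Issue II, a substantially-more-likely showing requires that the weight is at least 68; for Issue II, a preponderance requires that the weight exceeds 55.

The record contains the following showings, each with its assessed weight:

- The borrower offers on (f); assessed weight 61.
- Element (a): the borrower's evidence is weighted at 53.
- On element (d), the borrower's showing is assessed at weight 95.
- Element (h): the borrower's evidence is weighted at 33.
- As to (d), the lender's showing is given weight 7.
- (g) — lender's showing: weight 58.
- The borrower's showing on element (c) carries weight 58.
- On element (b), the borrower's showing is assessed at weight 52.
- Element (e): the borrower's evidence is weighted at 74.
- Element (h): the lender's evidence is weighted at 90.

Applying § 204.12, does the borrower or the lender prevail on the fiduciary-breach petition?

borrower

— Issue I —
Stage I.1 (borrower, the balance of probabilities, weight is at least 52): (a) 53 ≥ 52 — meets; (b) 52 ≥ 52 — meets.
  Stage I.1 is satisfied; the borrower continues to bear the burden.
Stage I.2 (borrower, the balance of probabilities, weight is at least 52): (c) 58 ≥ 52 — meets.
  Stage I.2 carried; the burden remains with the borrower.
Stage I.3 (borrower, a clear and cogent showing, weight exceeds 78): (d) net 95−7=88 > 78 — meets.
  All elements met at the final stage.
Every stage carried; the borrower prevails on this issue.
— Issue II —
Stage II.1 — burden on borrower; standard: a substantially-more-likely showing (weight is at least 68).
    (e): 74 ≥ 68 [met]
  Stage II.1 is satisfied; the borrower continues to bear the burden.
Stage II.2 — burden on borrower; standard: a preponderance (weight exceeds 55).
    (f): 61 > 55 [met]
  All elements met. The burden passes to the lender.
Stage II.3 — burden on lender; standard: a substantially-more-likely showing (weight is at least 68).
    (g): 58 < 68 [not met]
    (h): 90 − 33 = 57 < 68 [not met]
  Stage II.3 not carried; the lender fails its burden.
The analysis ends at Stage II.3; the borrower prevails on this issue.
Per-issue: Issue I → borrower; Issue II → borrower. The borrower must prevail on every issue; overall, the borrower prevails.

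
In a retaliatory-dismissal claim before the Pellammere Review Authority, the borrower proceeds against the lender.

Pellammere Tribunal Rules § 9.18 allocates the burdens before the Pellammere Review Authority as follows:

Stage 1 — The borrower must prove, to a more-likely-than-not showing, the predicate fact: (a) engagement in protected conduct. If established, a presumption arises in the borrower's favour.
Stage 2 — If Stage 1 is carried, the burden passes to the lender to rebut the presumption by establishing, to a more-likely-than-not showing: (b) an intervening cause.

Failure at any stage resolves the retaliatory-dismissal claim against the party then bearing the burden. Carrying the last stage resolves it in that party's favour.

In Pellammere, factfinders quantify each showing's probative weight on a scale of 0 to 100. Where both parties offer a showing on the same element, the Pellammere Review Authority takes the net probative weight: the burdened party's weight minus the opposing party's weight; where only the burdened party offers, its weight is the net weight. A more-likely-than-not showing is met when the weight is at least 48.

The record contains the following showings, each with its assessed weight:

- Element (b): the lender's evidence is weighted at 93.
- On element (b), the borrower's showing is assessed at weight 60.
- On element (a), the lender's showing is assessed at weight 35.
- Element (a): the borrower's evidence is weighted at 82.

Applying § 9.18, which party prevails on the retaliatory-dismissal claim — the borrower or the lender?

At Stage 1 the borrower must meet a more-likely-than-not showing (weight is at least 48): on (a) the weight is 82 less the opposing 35 gives net 47, which does not reach 48, so (a) does not meet the standard.
  Not every element is met, so the borrower fails to carry Stage 1.
So the lender prevails.

lender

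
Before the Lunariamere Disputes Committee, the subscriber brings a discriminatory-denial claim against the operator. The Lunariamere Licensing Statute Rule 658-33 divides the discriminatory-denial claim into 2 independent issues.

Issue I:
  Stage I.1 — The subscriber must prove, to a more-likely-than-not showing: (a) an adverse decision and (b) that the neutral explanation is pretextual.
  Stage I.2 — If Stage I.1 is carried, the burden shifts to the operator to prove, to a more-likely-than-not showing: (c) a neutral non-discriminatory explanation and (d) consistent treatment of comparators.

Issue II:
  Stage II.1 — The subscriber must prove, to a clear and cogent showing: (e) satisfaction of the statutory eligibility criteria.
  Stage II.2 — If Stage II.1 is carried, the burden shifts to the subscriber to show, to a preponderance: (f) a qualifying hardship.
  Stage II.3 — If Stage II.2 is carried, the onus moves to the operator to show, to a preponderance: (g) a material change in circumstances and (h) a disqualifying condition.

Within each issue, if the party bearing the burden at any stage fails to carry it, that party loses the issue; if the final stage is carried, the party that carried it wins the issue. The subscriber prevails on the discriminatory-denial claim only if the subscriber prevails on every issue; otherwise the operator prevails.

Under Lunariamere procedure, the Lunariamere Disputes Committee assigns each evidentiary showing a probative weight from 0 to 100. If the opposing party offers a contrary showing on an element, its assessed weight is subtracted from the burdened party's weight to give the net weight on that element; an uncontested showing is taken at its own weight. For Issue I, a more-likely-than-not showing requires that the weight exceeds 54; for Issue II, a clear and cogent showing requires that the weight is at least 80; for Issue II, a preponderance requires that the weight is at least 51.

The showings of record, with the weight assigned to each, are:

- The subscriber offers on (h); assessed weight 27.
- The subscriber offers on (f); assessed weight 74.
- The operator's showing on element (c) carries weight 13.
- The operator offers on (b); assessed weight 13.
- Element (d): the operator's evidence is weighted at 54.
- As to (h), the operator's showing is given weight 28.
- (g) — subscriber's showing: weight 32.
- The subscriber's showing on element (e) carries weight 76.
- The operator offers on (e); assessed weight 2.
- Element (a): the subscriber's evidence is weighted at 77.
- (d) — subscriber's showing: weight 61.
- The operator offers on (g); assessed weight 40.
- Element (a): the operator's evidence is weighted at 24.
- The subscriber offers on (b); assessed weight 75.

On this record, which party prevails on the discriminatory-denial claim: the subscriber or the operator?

operator

— Issue I —
Stage I.1 — burden on subscriber; standard: a more-likely-than-not showing (weight exceeds 54).
    (a): 77 − 24 = 53 ≤ 54 [not met]
    (b): 75 − 13 = 62 > 54 [met]
  The subscriber does not carry Stage I.1.
The operator prevails on this issue.
— Issue II —
Stage II.1 — burden on subscriber; standard: a clear and cogent showing (weight is at least 80).
    (e): 76 − 2 = 74 < 80 [not met]
  Not every element is met, so the subscriber fails to carry Stage II.1.
So the operator prevails on this issue.
Per-issue: Issue I → operator; Issue II → operator. The subscriber must prevail on every issue; overall, the operator prevails.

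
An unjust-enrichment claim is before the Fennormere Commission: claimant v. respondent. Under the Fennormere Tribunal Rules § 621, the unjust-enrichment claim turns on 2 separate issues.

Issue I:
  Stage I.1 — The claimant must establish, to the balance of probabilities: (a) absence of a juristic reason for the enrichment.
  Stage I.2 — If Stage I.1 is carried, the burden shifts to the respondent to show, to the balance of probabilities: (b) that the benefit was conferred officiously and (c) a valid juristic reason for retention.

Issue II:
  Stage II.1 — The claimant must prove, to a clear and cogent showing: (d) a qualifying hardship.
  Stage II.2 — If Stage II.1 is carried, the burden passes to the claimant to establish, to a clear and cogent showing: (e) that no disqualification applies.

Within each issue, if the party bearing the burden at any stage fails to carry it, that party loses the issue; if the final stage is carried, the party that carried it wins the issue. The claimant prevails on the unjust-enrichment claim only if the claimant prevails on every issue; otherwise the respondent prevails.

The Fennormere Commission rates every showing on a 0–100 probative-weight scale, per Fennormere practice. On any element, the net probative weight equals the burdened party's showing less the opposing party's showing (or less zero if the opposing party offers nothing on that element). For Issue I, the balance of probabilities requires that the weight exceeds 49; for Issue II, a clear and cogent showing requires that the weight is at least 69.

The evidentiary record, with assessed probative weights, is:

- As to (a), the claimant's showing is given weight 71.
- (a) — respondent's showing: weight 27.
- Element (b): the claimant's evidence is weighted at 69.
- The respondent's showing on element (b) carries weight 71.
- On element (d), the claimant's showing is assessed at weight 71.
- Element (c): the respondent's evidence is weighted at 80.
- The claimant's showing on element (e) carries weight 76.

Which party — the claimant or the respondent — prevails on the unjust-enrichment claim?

respondent

— Issue I —
At Stage I.1 the claimant must meet the balance of probabilities (weight exceeds 49): on (a) the weight is 71 less the opposing 27 gives net 44, which does not exceed 49, so (a) does not meet the standard.
  Stage I.1 not carried; the claimant fails its burden.
So the respondent prevails on this issue.
— Issue II —
Stage II.1 — burden on claimant; standard: a clear and cogent showing (weight is at least 69).
    (d): 71 ≥ 69 [met]
  Stage II.1 carried; the burden remains with the claimant.
Stage II.2 — burden on claimant; standard: a clear and cogent showing (weight is at least 69).
    (e): 76 ≥ 69 [met]
  Stage II.2 carried; the final stage is satisfied.
With every stage satisfied, the claimant prevails on this issue.
Per-issue: Issue I → respondent; Issue II → claimant. The claimant must prevail on every issue; overall, the respondent prevails.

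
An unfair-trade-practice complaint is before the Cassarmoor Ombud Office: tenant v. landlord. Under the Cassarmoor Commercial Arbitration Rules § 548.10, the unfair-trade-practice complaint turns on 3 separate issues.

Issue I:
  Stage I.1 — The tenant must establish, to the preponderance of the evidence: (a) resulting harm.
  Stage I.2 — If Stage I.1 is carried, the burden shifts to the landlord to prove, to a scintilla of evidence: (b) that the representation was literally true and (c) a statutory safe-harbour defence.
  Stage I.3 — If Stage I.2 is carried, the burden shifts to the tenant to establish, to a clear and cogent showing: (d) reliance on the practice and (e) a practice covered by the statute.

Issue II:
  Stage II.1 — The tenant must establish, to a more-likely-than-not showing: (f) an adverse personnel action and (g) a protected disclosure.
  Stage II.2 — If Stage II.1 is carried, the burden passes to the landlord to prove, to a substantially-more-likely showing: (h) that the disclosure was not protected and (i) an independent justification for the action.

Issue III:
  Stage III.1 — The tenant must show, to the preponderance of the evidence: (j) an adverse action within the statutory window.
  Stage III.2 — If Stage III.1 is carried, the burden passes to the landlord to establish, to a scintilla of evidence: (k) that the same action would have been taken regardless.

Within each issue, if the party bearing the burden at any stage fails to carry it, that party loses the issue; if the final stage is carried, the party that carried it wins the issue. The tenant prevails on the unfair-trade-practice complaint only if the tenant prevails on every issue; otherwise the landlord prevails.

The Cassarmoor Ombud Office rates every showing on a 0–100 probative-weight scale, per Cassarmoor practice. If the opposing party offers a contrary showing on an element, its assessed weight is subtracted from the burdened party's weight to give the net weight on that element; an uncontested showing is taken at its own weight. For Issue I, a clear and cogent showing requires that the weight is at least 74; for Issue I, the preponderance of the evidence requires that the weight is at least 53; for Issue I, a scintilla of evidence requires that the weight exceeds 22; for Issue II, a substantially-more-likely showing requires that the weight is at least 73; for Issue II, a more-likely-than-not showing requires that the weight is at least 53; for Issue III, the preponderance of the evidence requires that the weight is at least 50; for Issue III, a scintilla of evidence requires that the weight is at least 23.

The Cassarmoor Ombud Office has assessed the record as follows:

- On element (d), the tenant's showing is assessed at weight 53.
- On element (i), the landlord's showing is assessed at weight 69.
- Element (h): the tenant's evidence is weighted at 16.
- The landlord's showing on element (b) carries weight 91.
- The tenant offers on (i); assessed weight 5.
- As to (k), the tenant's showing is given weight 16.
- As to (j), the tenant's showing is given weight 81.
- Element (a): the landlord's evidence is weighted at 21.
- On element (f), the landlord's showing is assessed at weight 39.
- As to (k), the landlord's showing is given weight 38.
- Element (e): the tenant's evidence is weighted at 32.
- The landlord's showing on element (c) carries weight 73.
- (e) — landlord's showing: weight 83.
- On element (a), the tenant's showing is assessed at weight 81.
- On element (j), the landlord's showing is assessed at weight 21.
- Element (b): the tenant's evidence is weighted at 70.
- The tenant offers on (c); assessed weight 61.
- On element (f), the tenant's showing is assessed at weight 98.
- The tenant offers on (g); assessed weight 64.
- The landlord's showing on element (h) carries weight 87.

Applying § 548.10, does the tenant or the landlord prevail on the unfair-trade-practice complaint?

— Issue I —
Stage I.1 (tenant, the preponderance of the evidence, weight is at least 53): (a) net 81−21=60 ≥ 53 — meets.
  The tenant carries Stage I.1; the landlord now bears the burden.
Stage I.2 (landlord, a scintilla of evidence, weight exceeds 22): (b) net 91−70=21 ≤ 22 — fails; (c) net 73−61=12 ≤ 22 — fails.
  Stage I.2 not carried; the landlord fails its burden.
The analysis ends at Stage I.2; the tenant prevails on this issue.
— Issue II —
At Stage II.1 the tenant must meet a more-likely-than-not showing (weight is at least 53): on (f) the weight is 98 less the opposing 39 gives net 59, ≥ 53, so (f) meets the standard; on (g) the weight is 64, ≥ 53, so (g) meets the standard.
  Stage II.1 is satisfied; the onus moves to the landlord.
At Stage II.2 the landlord must meet a substantially-more-likely showing (weight is at least 73): on (h) the weight is 87 less the opposing 16 gives net 71, < 73, so (h) does not meet the standard; on (i) the weight is 69 less the opposing 5 gives net 64, which does not reach 73, so (i) does not meet the standard.
  Stage II.2 not carried; the landlord fails its burden.
The analysis ends at Stage II.2; the tenant prevails on this issue.
— Issue III —
Stage III.1 — burden on tenant; standard: the preponderance of the evidence (weight is at least 50).
    (j): 81 − 21 = 60 ≥ 50 [met]
  The tenant carries Stage III.1; the landlord now bears the burden.
Stage III.2 — burden on landlord; standard: a scintilla of evidence (weight is at least 23).
    (k): 38 − 16 = 22 < 23 [not met]
  Stage III.2 not carried; the landlord fails its burden.
The tenant prevails on this issue.
Per-issue: Issue I → tenant; Issue II → tenant; Issue III → tenant. The tenant must prevail on every issue; overall, the tenant prevails.

tenant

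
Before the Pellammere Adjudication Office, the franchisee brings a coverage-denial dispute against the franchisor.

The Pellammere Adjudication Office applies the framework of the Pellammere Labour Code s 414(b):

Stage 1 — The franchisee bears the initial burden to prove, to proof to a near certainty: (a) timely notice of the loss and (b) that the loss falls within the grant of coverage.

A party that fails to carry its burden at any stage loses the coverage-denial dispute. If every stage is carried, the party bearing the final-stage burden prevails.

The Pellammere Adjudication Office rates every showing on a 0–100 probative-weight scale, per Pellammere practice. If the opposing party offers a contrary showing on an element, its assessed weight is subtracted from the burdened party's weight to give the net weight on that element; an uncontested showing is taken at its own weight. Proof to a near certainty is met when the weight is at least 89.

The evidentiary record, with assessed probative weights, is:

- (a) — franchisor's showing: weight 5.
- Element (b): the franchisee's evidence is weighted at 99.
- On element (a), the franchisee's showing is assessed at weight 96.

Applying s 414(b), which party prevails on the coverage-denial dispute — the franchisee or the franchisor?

Stage 1 (franchisee, proof to a near certainty, weight is at least 89): (a) net 96−5=91 ≥ 89 — meets; (b) 99 ≥ 89 — meets.
  Stage 1 carried; the final stage is satisfied.
Every stage carried; the franchisee prevails.

franchisee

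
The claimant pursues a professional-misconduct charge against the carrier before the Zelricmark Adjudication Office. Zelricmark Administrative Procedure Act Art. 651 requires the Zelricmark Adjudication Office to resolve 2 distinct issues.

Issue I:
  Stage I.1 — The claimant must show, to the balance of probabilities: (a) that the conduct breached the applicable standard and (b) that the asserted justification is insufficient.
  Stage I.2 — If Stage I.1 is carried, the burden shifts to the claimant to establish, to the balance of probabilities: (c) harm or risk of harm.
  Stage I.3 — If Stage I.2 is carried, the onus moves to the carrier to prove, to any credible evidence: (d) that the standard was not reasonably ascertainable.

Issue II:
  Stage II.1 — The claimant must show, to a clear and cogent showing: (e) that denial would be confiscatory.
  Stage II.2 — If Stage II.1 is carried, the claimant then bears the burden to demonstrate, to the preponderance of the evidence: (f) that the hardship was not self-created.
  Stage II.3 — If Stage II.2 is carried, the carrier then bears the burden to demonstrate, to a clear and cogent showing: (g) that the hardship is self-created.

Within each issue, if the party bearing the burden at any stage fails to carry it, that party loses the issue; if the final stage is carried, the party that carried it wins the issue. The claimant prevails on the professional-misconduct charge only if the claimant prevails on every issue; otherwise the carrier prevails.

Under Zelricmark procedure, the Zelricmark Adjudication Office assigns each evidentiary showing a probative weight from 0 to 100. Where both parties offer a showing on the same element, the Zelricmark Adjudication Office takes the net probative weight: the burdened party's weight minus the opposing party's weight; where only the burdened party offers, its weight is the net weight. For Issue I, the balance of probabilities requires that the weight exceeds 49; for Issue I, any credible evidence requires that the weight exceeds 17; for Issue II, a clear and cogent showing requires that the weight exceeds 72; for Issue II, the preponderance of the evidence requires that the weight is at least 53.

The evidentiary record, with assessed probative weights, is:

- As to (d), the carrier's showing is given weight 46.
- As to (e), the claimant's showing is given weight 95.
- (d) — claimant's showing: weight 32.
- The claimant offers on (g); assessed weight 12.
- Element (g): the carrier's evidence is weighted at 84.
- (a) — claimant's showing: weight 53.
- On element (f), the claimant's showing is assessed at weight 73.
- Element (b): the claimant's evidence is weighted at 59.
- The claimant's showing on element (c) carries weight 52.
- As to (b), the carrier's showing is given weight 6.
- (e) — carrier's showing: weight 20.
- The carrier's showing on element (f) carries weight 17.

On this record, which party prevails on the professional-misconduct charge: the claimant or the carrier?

— Issue I —
At Stage I.1 the claimant must meet the balance of probabilities (weight exceeds 49): on (a) the weight is 53, > 49, so (a) meets the standard; on (b) the weight is 59 less the opposing 6 gives net 53, > 49, so (b) meets the standard.
  Stage I.1 carried; the burden remains with the claimant.
At Stage I.2 the claimant must meet the balance of probabilities (weight exceeds 49): on (c) the weight is 52, > 49, so (c) meets the standard.
  Stage I.2 is satisfied; the onus moves to the carrier.
At Stage I.3 the carrier must meet any credible evidence (weight exceeds 17): on (d) the weight is 46 less the opposing 32 gives net 14, which does not exceed 17, so (d) does not meet the standard.
  Stage I.3 not carried; the carrier fails its burden.
The analysis ends at Stage I.3; the claimant prevails on this issue.
— Issue II —
Stage II.1 (claimant, a clear and cogent showing, weight exceeds 72): (e) net 95−20=75 > 72 — meets.
  Stage II.1 carried; the burden remains with the claimant.
Stage II.2 (claimant, the preponderance of the evidence, weight is at least 53): (f) net 73−17=56 ≥ 53 — meets.
  Stage II.2 is satisfied; the onus moves to the carrier.
Stage II.3 (carrier, a clear and cogent showing, weight exceeds 72): (g) net 84−12=72 ≤ 72 — fails.
  Not every element is met, so the carrier fails to carry Stage II.3.
The claimant prevails on this issue.
Per-issue: Issue I → claimant; Issue II → claimant. The claimant must prevail on every issue; overall, the claimant prevails.

claimant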